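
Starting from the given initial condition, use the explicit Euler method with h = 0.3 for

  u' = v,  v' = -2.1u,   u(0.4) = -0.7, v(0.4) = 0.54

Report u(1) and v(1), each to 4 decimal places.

-0.2437, 1.3199

Euler on (u,v): u_{n+1} = u_n + h·u', v_{n+1} = v_n + h·v'.
0.400000: (-0.700000, 0.540000); f=(0.540000, 1.470000) → (-0.538000, 0.981000)
0.700000: (-0.538000, 0.981000); f=(0.981000, 1.129800) → (-0.243700, 1.319940)
(u(1), v(1)) ≈ (-0.2437, 1.3199)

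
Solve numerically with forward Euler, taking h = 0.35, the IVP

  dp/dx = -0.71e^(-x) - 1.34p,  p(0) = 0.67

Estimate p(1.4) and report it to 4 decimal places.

-0.1858

Euler: p_{n+1} = p_n + h·f(x_n, p_n).
x=0.000000, p=0.670000: f=-1.607800 → p ← 0.670000 + 0.35·(-1.607800) = 0.107270
x=0.350000, p=0.107270: f=-0.644070 → p ← 0.107270 + 0.35·(-0.644070) = -0.118155
x=0.700000, p=-0.118155: f=-0.194248 → p ← -0.118155 + 0.35·(-0.194248) = -0.186142
x=1.050000, p=-0.186142: f=0.000974 → p ← -0.186142 + 0.35·0.000974 = -0.185801
p(1.4) ≈ -0.1858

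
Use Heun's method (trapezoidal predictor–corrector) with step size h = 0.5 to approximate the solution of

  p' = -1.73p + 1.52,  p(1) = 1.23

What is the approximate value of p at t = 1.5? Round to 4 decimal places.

Heun: k1 = f(t_n, p_n); k2 = f(t_n + h, p_n + h·k1); p_{n+1} = p_n + (h/2)·(k1 + k2).
t=1.000000, p=1.230000:
  k1 = f(1.000000, 1.230000) = -0.607900
  k2 = f(1.500000, 0.926050) = -0.082067
  p ← 1.230000 + (0.5/2)·(-0.607900 + (-0.082067)) = 1.057508
p(1.5) ≈ 1.0575

1.0575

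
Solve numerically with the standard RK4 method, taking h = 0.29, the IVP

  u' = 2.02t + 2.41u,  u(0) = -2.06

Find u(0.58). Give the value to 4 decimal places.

RK4: k1 = f(t_n, u_n); k2 = f(t_n + h/2, u_n + (h/2)·k1); k3 = f(t_n + h/2, u_n + (h/2)·k2); k4 = f(t_n + h, u_n + h·k3); u_{n+1} = u_n + (h/6)·(k1 + 2k2 + 2k3 + k4).
t=0.000000, u=-2.060000:
  k1 = f(0.000000, -2.060000) = -4.964600
  k2 = f(0.145000, -2.779867) = -6.406579
  k3 = f(0.145000, -2.988954) = -6.910479
  k4 = f(0.290000, -4.064039) = -9.208534
  u ← -2.060000 + (0.29/6)·(k1 + 2k2 + 2k3 + k4) = -4.032350
t=0.290000, u=-4.032350:
  k1 = f(0.290000, -4.032350) = -9.132165
  k2 = f(0.435000, -5.356514) = -12.030500
  k3 = f(0.435000, -5.776773) = -13.043323
  k4 = f(0.580000, -7.814914) = -17.662343
  u ← -4.032350 + (0.29/6)·(k1 + 2k2 + 2k3 + k4) = -7.751221
u(0.58) ≈ -7.7512

-7.7512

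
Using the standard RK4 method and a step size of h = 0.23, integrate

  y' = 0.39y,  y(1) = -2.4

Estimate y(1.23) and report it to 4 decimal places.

-2.6252

RK4: k1 = f(x_n, y_n); k2 = f(x_n + h/2, y_n + (h/2)·k1); k3 = f(x_n + h/2, y_n + (h/2)·k2); k4 = f(x_n + h, y_n + h·k3); y_{n+1} = y_n + (h/6)·(k1 + 2k2 + 2k3 + k4).
x=1.000000, y=-2.400000:
  k1 = f(1.000000, -2.400000) = -0.936000
  k2 = f(1.115000, -2.507640) = -0.977980
  k3 = f(1.115000, -2.512468) = -0.979862
  k4 = f(1.230000, -2.625368) = -1.023894
  y ← -2.400000 + (0.23/6)·(k1 + 2k2 + 2k3 + k4) = -2.625230
y(1.23) ≈ -2.6252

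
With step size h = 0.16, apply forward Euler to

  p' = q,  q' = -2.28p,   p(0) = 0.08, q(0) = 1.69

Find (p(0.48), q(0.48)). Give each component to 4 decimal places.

0.8614, 1.3082

Euler on (p,q): p_{n+1} = p_n + h·p', q_{n+1} = q_n + h·q'.
0.000000: (0.080000, 1.690000); f=(1.690000, -0.182400) → (0.350400, 1.660816)
0.160000: (0.350400, 1.660816); f=(1.660816, -0.798912) → (0.616131, 1.532990)
0.320000: (0.616131, 1.532990); f=(1.532990, -1.404778) → (0.861409, 1.308226)
(p(0.48), q(0.48)) ≈ (0.8614, 1.3082)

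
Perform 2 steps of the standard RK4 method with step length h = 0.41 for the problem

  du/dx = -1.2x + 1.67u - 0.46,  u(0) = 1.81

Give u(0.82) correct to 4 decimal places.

5.6319

RK4: k1 = f(x_n, u_n); k2 = f(x_n + h/2, u_n + (h/2)·k1); k3 = f(x_n + h/2, u_n + (h/2)·k2); k4 = f(x_n + h, u_n + h·k3); u_{n+1} = u_n + (h/6)·(k1 + 2k2 + 2k3 + k4).
x=0.000000, u=1.810000:
  k1 = f(0.000000, 1.810000) = 2.562700
  k2 = f(0.205000, 2.335354) = 3.194040
  k3 = f(0.205000, 2.464778) = 3.410180
  k4 = f(0.410000, 3.208174) = 4.405650
  u ← 1.810000 + (0.41/6)·(k1 + 2k2 + 2k3 + k4) = 3.188747
x=0.410000, u=3.188747:
  k1 = f(0.410000, 3.188747) = 4.373208
  k2 = f(0.615000, 4.085255) = 5.624376
  k3 = f(0.615000, 4.341744) = 6.052713
  k4 = f(0.820000, 5.670360) = 8.025501
  u ← 3.188747 + (0.41/6)·(k1 + 2k2 + 2k3 + k4) = 5.631861
u(0.82) ≈ 5.6319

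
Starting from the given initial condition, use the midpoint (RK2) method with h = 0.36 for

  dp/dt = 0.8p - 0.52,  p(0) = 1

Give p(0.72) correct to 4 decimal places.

1.2686

Midpoint: k1 = f(t_n, p_n); k2 = f(t_n + h/2, p_n + (h/2)·k1); p_{n+1} = p_n + h·k2.
t=0.000000, p=1.000000:
  k1 = f(0.000000, 1.000000) = 0.280000
  k2 = f(0.180000, 1.050400) = 0.320320
  p ← 1.000000 + 0.36·0.320320 = 1.115315
t=0.360000, p=1.115315:
  k1 = f(0.360000, 1.115315) = 0.372252
  k2 = f(0.540000, 1.182321) = 0.425856
  p ← 1.115315 + 0.36·0.425856 = 1.268624
p(0.72) ≈ 1.2686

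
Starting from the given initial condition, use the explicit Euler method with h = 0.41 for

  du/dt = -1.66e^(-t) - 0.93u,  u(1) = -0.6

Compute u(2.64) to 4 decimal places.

-0.3522

Euler: u_{n+1} = u_n + h·f(t_n, u_n).
t=1.000000, u=-0.600000: f=-0.052680 → u ← -0.600000 + 0.41·(-0.052680) = -0.621599
t=1.410000, u=-0.621599: f=0.172809 → u ← -0.621599 + 0.41·0.172809 = -0.550747
t=1.820000, u=-0.550747: f=0.243232 → u ← -0.550747 + 0.41·0.243232 = -0.451022
t=2.230000, u=-0.451022: f=0.240953 → u ← -0.451022 + 0.41·0.240953 = -0.352231
u(2.64) ≈ -0.3522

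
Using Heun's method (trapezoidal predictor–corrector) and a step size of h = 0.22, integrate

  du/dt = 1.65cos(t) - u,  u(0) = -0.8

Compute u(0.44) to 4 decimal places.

Heun: k1 = f(t_n, u_n); k2 = f(t_n + h, u_n + h·k1); u_{n+1} = u_n + (h/2)·(k1 + k2).
t=0.000000, u=-0.800000:
  k1 = f(0.000000, -0.800000) = 2.450000
  k2 = f(0.220000, -0.261000) = 1.871231
  u ← -0.800000 + (0.22/2)·(2.450000 + 1.871231) = -0.324665
t=0.220000, u=-0.324665:
  k1 = f(0.220000, -0.324665) = 1.934895
  k2 = f(0.440000, 0.101012) = 1.391828
  u ← -0.324665 + (0.22/2)·(1.934895 + 1.391828) = 0.041275
u(0.44) ≈ 0.0413

0.0413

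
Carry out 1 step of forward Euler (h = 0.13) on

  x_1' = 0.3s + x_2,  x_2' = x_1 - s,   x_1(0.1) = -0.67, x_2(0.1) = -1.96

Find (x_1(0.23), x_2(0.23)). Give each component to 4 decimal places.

-0.9209, -2.0601

Euler on (x_1,x_2): x_1_{n+1} = x_1_n + h·x_1', x_2_{n+1} = x_2_n + h·x_2'.
0.100000: (-0.670000, -1.960000); f=(-1.930000, -0.770000) → (-0.920900, -2.060100)
(x_1(0.23), x_2(0.23)) ≈ (-0.9209, -2.0601)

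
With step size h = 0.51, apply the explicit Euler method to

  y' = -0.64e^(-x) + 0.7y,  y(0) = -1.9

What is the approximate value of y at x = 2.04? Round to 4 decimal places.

-7.8497

Euler: y_{n+1} = y_n + h·f(x_n, y_n).
x=0.000000, y=-1.900000: f=-1.970000 → y ← -1.900000 + 0.51·(-1.970000) = -2.904700
x=0.510000, y=-2.904700: f=-2.417607 → y ← -2.904700 + 0.51·(-2.417607) = -4.137680
x=1.020000, y=-4.137680: f=-3.127157 → y ← -4.137680 + 0.51·(-3.127157) = -5.732529
x=1.530000, y=-5.732529: f=-4.151353 → y ← -5.732529 + 0.51·(-4.151353) = -7.849720
y(2.04) ≈ -7.8497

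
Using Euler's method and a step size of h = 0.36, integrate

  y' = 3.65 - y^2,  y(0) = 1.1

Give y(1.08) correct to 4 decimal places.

Euler: y_{n+1} = y_n + h·f(s_n, y_n).
s=0.000000, y=1.100000: f=2.440000 → y ← 1.100000 + 0.36·2.440000 = 1.978400
s=0.360000, y=1.978400: f=-0.264067 → y ← 1.978400 + 0.36·(-0.264067) = 1.883336
s=0.720000, y=1.883336: f=0.103045 → y ← 1.883336 + 0.36·0.103045 = 1.920432
y(1.08) ≈ 1.9204

1.9204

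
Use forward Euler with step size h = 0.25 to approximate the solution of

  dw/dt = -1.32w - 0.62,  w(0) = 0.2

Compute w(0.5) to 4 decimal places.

Euler: w_{n+1} = w_n + h·f(t_n, w_n).
t=0.000000, w=0.200000: f=-0.884000 → w ← 0.200000 + 0.25·(-0.884000) = -0.021000
t=0.250000, w=-0.021000: f=-0.592280 → w ← -0.021000 + 0.25·(-0.592280) = -0.169070
w(0.5) ≈ -0.1691

-0.1691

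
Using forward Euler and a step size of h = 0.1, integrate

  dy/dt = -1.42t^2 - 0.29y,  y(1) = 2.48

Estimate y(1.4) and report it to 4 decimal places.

1.4741

Euler: y_{n+1} = y_n + h·f(t_n, y_n).
t=1.000000, y=2.480000: f=-2.139200 → y ← 2.480000 + 0.1·(-2.139200) = 2.266080
t=1.100000, y=2.266080: f=-2.375363 → y ← 2.266080 + 0.1·(-2.375363) = 2.028544
t=1.200000, y=2.028544: f=-2.633078 → y ← 2.028544 + 0.1·(-2.633078) = 1.765236
t=1.300000, y=1.765236: f=-2.911718 → y ← 1.765236 + 0.1·(-2.911718) = 1.474064
y(1.4) ≈ 1.4741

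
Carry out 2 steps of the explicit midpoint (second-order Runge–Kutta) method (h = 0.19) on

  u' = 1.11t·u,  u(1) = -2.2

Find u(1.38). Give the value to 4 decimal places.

Midpoint: k1 = f(t_n, u_n); k2 = f(t_n + h/2, u_n + (h/2)·k1); u_{n+1} = u_n + h·k2.
t=1.000000, u=-2.200000:
  k1 = f(1.000000, -2.200000) = -2.442000
  k2 = f(1.095000, -2.431990) = -2.955962
  u ← -2.200000 + 0.19·(-2.955962) = -2.761633
t=1.190000, u=-2.761633:
  k1 = f(1.190000, -2.761633) = -3.647841
  k2 = f(1.285000, -3.108178) = -4.433349
  u ← -2.761633 + 0.19·(-4.433349) = -3.603969
u(1.38) ≈ -3.6040

-3.6040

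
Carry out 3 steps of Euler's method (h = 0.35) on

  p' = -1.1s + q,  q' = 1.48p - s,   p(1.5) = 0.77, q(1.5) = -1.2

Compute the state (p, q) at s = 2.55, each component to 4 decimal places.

-2.9829, -3.5887

Euler on (p,q): p_{n+1} = p_n + h·p', q_{n+1} = q_n + h·q'.
1.500000: (0.770000, -1.200000); f=(-2.850000, -0.360400) → (-0.227500, -1.326140)
1.850000: (-0.227500, -1.326140); f=(-3.361140, -2.186700) → (-1.403899, -2.091485)
2.200000: (-1.403899, -2.091485); f=(-4.511485, -4.277771) → (-2.982919, -3.588705)
(p(2.55), q(2.55)) ≈ (-2.9829, -3.5887)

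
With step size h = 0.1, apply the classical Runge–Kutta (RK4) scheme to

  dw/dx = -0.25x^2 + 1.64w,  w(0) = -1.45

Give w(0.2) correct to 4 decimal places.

RK4: k1 = f(x_n, w_n); k2 = f(x_n + h/2, w_n + (h/2)·k1); k3 = f(x_n + h/2, w_n + (h/2)·k2); k4 = f(x_n + h, w_n + h·k3); w_{n+1} = w_n + (h/6)·(k1 + 2k2 + 2k3 + k4).
x=0.000000, w=-1.450000:
  k1 = f(0.000000, -1.450000) = -2.378000
  k2 = f(0.050000, -1.568900) = -2.573621
  k3 = f(0.050000, -1.578681) = -2.589662
  k4 = f(0.100000, -1.708966) = -2.805205
  w ← -1.450000 + (0.1/6)·(k1 + 2k2 + 2k3 + k4) = -1.708496
x=0.100000, w=-1.708496:
  k1 = f(0.100000, -1.708496) = -2.804434
  k2 = f(0.150000, -1.848718) = -3.037522
  k3 = f(0.150000, -1.860372) = -3.056636
  k4 = f(0.200000, -2.014160) = -3.313222
  w ← -1.708496 + (0.1/6)·(k1 + 2k2 + 2k3 + k4) = -2.013596
w(0.2) ≈ -2.0136

-2.0136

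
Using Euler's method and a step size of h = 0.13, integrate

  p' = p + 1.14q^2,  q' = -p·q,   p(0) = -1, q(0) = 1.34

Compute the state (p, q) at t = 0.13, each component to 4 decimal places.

-0.8639, 1.5142

Euler on (p,q): p_{n+1} = p_n + h·p', q_{n+1} = q_n + h·q'.
0.000000: (-1.000000, 1.340000); f=(1.046984, 1.340000) → (-0.863892, 1.514200)
(p(0.13), q(0.13)) ≈ (-0.8639, 1.5142)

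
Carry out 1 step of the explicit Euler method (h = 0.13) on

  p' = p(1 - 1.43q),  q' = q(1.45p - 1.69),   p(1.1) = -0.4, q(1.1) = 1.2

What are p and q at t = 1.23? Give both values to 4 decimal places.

-0.3628, 0.8459

Euler on (p,q): p_{n+1} = p_n + h·p', q_{n+1} = q_n + h·q'.
1.100000: (-0.400000, 1.200000); f=(0.286400, -2.724000) → (-0.362768, 0.845880)
(p(1.23), q(1.23)) ≈ (-0.3628, 0.8459)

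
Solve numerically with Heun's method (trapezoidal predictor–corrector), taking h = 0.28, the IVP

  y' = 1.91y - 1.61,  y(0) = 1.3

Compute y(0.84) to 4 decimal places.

Heun: k1 = f(t_n, y_n); k2 = f(t_n + h, y_n + h·k1); y_{n+1} = y_n + (h/2)·(k1 + k2).
t=0.000000, y=1.300000:
  k1 = f(0.000000, 1.300000) = 0.873000
  k2 = f(0.280000, 1.544440) = 1.339880
  y ← 1.300000 + (0.28/2)·(0.873000 + 1.339880) = 1.609803
t=0.280000, y=1.609803:
  k1 = f(0.280000, 1.609803) = 1.464724
  k2 = f(0.560000, 2.019926) = 2.248059
  y ← 1.609803 + (0.28/2)·(1.464724 + 2.248059) = 2.129593
t=0.560000, y=2.129593:
  k1 = f(0.560000, 2.129593) = 2.457522
  k2 = f(0.840000, 2.817699) = 3.771805
  y ← 2.129593 + (0.28/2)·(2.457522 + 3.771805) = 3.001699
y(0.84) ≈ 3.0017

3.0017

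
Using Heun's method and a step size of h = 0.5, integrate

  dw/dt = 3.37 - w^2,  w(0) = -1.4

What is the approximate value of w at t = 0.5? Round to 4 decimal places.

-0.3258

Heun: k1 = f(t_n, w_n); k2 = f(t_n + h, w_n + h·k1); w_{n+1} = w_n + (h/2)·(k1 + k2).
t=0.000000, w=-1.400000:
  k1 = f(0.000000, -1.400000) = 1.410000
  k2 = f(0.500000, -0.695000) = 2.886975
  w ← -1.400000 + (0.5/2)·(1.410000 + 2.886975) = -0.325756
w(0.5) ≈ -0.3258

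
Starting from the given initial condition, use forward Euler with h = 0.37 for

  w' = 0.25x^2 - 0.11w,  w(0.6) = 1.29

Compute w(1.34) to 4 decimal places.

1.3061

Euler: w_{n+1} = w_n + h·f(x_n, w_n).
x=0.600000, w=1.290000: f=-0.051900 → w ← 1.290000 + 0.37·(-0.051900) = 1.270797
x=0.970000, w=1.270797: f=0.095437 → w ← 1.270797 + 0.37·0.095437 = 1.306109
w(1.34) ≈ 1.3061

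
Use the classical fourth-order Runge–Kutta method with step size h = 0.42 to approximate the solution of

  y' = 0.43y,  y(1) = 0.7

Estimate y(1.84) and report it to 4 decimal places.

1.0045

RK4: k1 = f(t_n, y_n); k2 = f(t_n + h/2, y_n + (h/2)·k1); k3 = f(t_n + h/2, y_n + (h/2)·k2); k4 = f(t_n + h, y_n + h·k3); y_{n+1} = y_n + (h/6)·(k1 + 2k2 + 2k3 + k4).
t=1.000000, y=0.700000:
  k1 = f(1.000000, 0.700000) = 0.301000
  k2 = f(1.210000, 0.763210) = 0.328180
  k3 = f(1.210000, 0.768918) = 0.330635
  k4 = f(1.420000, 0.838867) = 0.360713
  y ← 0.700000 + (0.42/6)·(k1 + 2k2 + 2k3 + k4) = 0.838554
t=1.420000, y=0.838554:
  k1 = f(1.420000, 0.838554) = 0.360578
  k2 = f(1.630000, 0.914275) = 0.393138
  k3 = f(1.630000, 0.921113) = 0.396079
  k4 = f(1.840000, 1.004907) = 0.432110
  y ← 0.838554 + (0.42/6)·(k1 + 2k2 + 2k3 + k4) = 1.004533
y(1.84) ≈ 1.0045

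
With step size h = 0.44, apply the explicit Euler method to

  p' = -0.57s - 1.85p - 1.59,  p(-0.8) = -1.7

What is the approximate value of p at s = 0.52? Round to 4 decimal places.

Euler: p_{n+1} = p_n + h·f(s_n, p_n).
s=-0.800000, p=-1.700000: f=2.011000 → p ← -1.700000 + 0.44·2.011000 = -0.815160
s=-0.360000, p=-0.815160: f=0.123246 → p ← -0.815160 + 0.44·0.123246 = -0.760932
s=0.080000, p=-0.760932: f=-0.227876 → p ← -0.760932 + 0.44·(-0.227876) = -0.861197
p(0.52) ≈ -0.8612

-0.8612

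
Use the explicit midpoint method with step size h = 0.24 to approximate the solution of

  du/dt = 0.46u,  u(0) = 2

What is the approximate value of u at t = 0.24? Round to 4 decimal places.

Midpoint: k1 = f(t_n, u_n); k2 = f(t_n + h/2, u_n + (h/2)·k1); u_{n+1} = u_n + h·k2.
t=0.000000, u=2.000000:
  k1 = f(0.000000, 2.000000) = 0.920000
  k2 = f(0.120000, 2.110400) = 0.970784
  u ← 2.000000 + 0.24·0.970784 = 2.232988
u(0.24) ≈ 2.2330

2.2330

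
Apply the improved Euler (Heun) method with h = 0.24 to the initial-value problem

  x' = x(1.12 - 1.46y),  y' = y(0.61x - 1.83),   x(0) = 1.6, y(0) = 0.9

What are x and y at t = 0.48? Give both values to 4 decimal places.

Heun on (x,y): k1 = f(t_n, state_n); k2 = f(t_n + h, state_n + h·k1); state_{n+1} = state_n + (h/2)·(k1 + k2).
0.000000: (1.600000, 0.900000)
  k1 = (-0.310400, -0.768600)
  predictor → (1.525504, 0.715536)
  k2 = (0.114897, -0.643584)
  → (1.576540, 0.730538)
0.240000: (1.576540, 0.730538)
  k1 = (0.084210, -0.634334)
  predictor → (1.596750, 0.578298)
  k2 = (0.440200, -0.495013)
  → (1.639469, 0.595016)
(x(0.48), y(0.48)) ≈ (1.6395, 0.5950)

1.6395, 0.5950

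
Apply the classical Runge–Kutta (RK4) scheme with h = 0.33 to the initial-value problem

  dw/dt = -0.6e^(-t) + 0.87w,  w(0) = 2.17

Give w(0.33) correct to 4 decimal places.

RK4: k1 = f(t_n, w_n); k2 = f(t_n + h/2, w_n + (h/2)·k1); k3 = f(t_n + h/2, w_n + (h/2)·k2); k4 = f(t_n + h, w_n + h·k3); w_{n+1} = w_n + (h/6)·(k1 + 2k2 + 2k3 + k4).
t=0.000000, w=2.170000:
  k1 = f(0.000000, 2.170000) = 1.287900
  k2 = f(0.165000, 2.382503) = 1.564042
  k3 = f(0.165000, 2.428067) = 1.603682
  k4 = f(0.330000, 2.699215) = 1.916963
  w ← 2.170000 + (0.33/6)·(k1 + 2k2 + 2k3 + k4) = 2.694717
w(0.33) ≈ 2.6947

2.6947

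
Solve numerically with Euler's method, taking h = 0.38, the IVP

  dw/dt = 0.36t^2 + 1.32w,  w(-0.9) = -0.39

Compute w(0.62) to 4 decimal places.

Euler: w_{n+1} = w_n + h·f(t_n, w_n).
t=-0.900000, w=-0.390000: f=-0.223200 → w ← -0.390000 + 0.38·(-0.223200) = -0.474816
t=-0.520000, w=-0.474816: f=-0.529413 → w ← -0.474816 + 0.38·(-0.529413) = -0.675993
t=-0.140000, w=-0.675993: f=-0.885255 → w ← -0.675993 + 0.38·(-0.885255) = -1.012390
t=0.240000, w=-1.012390: f=-1.315619 → w ← -1.012390 + 0.38·(-1.315619) = -1.512325
w(0.62) ≈ -1.5123

-1.5123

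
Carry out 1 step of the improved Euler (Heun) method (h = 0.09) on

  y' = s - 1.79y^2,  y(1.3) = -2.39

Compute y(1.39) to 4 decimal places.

-3.5504

Heun: k1 = f(s_n, y_n); k2 = f(s_n + h, y_n + h·k1); y_{n+1} = y_n + (h/2)·(k1 + k2).
s=1.300000, y=-2.390000:
  k1 = f(1.300000, -2.390000) = -8.924659
  k2 = f(1.390000, -3.193219) = -16.862003
  y ← -2.390000 + (0.09/2)·(-8.924659 + (-16.862003)) = -3.550400
y(1.39) ≈ -3.5504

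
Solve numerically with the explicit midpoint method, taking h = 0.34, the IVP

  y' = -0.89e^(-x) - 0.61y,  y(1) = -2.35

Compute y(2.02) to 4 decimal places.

Midpoint: k1 = f(x_n, y_n); k2 = f(x_n + h/2, y_n + (h/2)·k1); y_{n+1} = y_n + h·k2.
x=1.000000, y=-2.350000:
  k1 = f(1.000000, -2.350000) = 1.106087
  k2 = f(1.170000, -2.161965) = 1.042572
  y ← -2.350000 + 0.34·1.042572 = -1.995525
x=1.340000, y=-1.995525:
  k1 = f(1.340000, -1.995525) = 0.984228
  k2 = f(1.510000, -1.828207) = 0.918596
  y ← -1.995525 + 0.34·0.918596 = -1.683203
x=1.680000, y=-1.683203:
  k1 = f(1.680000, -1.683203) = 0.860881
  k2 = f(1.850000, -1.536853) = 0.797539
  y ← -1.683203 + 0.34·0.797539 = -1.412039
y(2.02) ≈ -1.4120

-1.4120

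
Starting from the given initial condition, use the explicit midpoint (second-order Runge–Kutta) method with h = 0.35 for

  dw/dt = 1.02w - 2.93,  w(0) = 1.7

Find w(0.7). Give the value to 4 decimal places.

0.5058

Midpoint: k1 = f(t_n, w_n); k2 = f(t_n + h/2, w_n + (h/2)·k1); w_{n+1} = w_n + h·k2.
t=0.000000, w=1.700000:
  k1 = f(0.000000, 1.700000) = -1.196000
  k2 = f(0.175000, 1.490700) = -1.409486
  w ← 1.700000 + 0.35·(-1.409486) = 1.206680
t=0.350000, w=1.206680:
  k1 = f(0.350000, 1.206680) = -1.699187
  k2 = f(0.525000, 0.909322) = -2.002491
  w ← 1.206680 + 0.35·(-2.002491) = 0.505808
w(0.7) ≈ 0.5058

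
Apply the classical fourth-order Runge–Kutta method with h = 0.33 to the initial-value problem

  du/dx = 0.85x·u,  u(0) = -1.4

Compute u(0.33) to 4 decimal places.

RK4: k1 = f(x_n, u_n); k2 = f(x_n + h/2, u_n + (h/2)·k1); k3 = f(x_n + h/2, u_n + (h/2)·k2); k4 = f(x_n + h, u_n + h·k3); u_{n+1} = u_n + (h/6)·(k1 + 2k2 + 2k3 + k4).
x=0.000000, u=-1.400000:
  k1 = f(0.000000, -1.400000) = 0.000000
  k2 = f(0.165000, -1.400000) = -0.196350
  k3 = f(0.165000, -1.432398) = -0.200894
  k4 = f(0.330000, -1.466295) = -0.411296
  u ← -1.400000 + (0.33/6)·(k1 + 2k2 + 2k3 + k4) = -1.466318
u(0.33) ≈ -1.4663

-1.4663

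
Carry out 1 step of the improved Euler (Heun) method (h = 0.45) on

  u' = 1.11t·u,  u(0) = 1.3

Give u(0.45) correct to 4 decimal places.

1.4461

Heun: k1 = f(t_n, u_n); k2 = f(t_n + h, u_n + h·k1); u_{n+1} = u_n + (h/2)·(k1 + k2).
t=0.000000, u=1.300000:
  k1 = f(0.000000, 1.300000) = 0.000000
  k2 = f(0.450000, 1.300000) = 0.649350
  u ← 1.300000 + (0.45/2)·(0.000000 + 0.649350) = 1.446104
u(0.45) ≈ 1.4461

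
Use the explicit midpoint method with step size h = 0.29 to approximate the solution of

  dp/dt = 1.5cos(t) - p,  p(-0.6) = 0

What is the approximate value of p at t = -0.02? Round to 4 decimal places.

0.6237

Midpoint: k1 = f(t_n, p_n); k2 = f(t_n + h/2, p_n + (h/2)·k1); p_{n+1} = p_n + h·k2.
t=-0.600000, p=0.000000:
  k1 = f(-0.600000, 0.000000) = 1.238003
  k2 = f(-0.455000, 0.179510) = 1.167881
  p ← 0.000000 + 0.29·1.167881 = 0.338686
t=-0.310000, p=0.338686:
  k1 = f(-0.310000, 0.338686) = 1.089815
  k2 = f(-0.165000, 0.496709) = 0.982919
  p ← 0.338686 + 0.29·0.982919 = 0.623732
p(-0.02) ≈ 0.6237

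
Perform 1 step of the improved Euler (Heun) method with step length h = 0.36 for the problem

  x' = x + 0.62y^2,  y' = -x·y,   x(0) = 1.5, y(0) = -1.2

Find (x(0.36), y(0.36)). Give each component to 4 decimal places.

2.3898, -0.6414

Heun on (x,y): k1 = f(t_n, state_n); k2 = f(t_n + h, state_n + h·k1); state_{n+1} = state_n + (h/2)·(k1 + k2).
0.000000: (1.500000, -1.200000)
  k1 = (2.392800, 1.800000)
  predictor → (2.361408, -0.552000)
  k2 = (2.550324, 1.303497)
  → (2.389762, -0.641371)
(x(0.36), y(0.36)) ≈ (2.3898, -0.6414)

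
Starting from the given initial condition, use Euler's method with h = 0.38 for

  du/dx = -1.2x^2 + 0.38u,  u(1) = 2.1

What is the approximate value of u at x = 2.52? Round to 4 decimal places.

-1.9236

Euler: u_{n+1} = u_n + h·f(x_n, u_n).
x=1.000000, u=2.100000: f=-0.402000 → u ← 2.100000 + 0.38·(-0.402000) = 1.947240
x=1.380000, u=1.947240: f=-1.545329 → u ← 1.947240 + 0.38·(-1.545329) = 1.360015
x=1.760000, u=1.360015: f=-3.200314 → u ← 1.360015 + 0.38·(-3.200314) = 0.143896
x=2.140000, u=0.143896: f=-5.440840 → u ← 0.143896 + 0.38·(-5.440840) = -1.923623
u(2.52) ≈ -1.9236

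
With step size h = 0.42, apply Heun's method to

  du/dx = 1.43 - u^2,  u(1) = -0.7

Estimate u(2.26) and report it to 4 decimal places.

0.7501

Heun: k1 = f(x_n, u_n); k2 = f(x_n + h, u_n + h·k1); u_{n+1} = u_n + (h/2)·(k1 + k2).
x=1.000000, u=-0.700000:
  k1 = f(1.000000, -0.700000) = 0.940000
  k2 = f(1.420000, -0.305200) = 1.336853
  u ← -0.700000 + (0.42/2)·(0.940000 + 1.336853) = -0.221861
x=1.420000, u=-0.221861:
  k1 = f(1.420000, -0.221861) = 1.380778
  k2 = f(1.840000, 0.358066) = 1.301789
  u ← -0.221861 + (0.42/2)·(1.380778 + 1.301789) = 0.341478
x=1.840000, u=0.341478:
  k1 = f(1.840000, 0.341478) = 1.313393
  k2 = f(2.260000, 0.893103) = 0.632367
  u ← 0.341478 + (0.42/2)·(1.313393 + 0.632367) = 0.750088
u(2.26) ≈ 0.7501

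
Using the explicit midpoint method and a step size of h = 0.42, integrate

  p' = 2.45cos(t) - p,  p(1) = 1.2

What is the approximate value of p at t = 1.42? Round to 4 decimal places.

1.0483

Midpoint: k1 = f(t_n, p_n); k2 = f(t_n + h/2, p_n + (h/2)·k1); p_{n+1} = p_n + h·k2.
t=1.000000, p=1.200000:
  k1 = f(1.000000, 1.200000) = 0.123741
  k2 = f(1.210000, 1.225986) = -0.361088
  p ← 1.200000 + 0.42·(-0.361088) = 1.048343
p(1.42) ≈ 1.0483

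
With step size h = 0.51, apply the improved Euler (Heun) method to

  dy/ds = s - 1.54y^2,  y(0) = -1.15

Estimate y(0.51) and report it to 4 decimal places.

-3.4205

Heun: k1 = f(s_n, y_n); k2 = f(s_n + h, y_n + h·k1); y_{n+1} = y_n + (h/2)·(k1 + k2).
s=0.000000, y=-1.150000:
  k1 = f(0.000000, -1.150000) = -2.036650
  k2 = f(0.510000, -2.188692) = -6.867171
  y ← -1.150000 + (0.51/2)·(-2.036650 + (-6.867171)) = -3.420474
y(0.51) ≈ -3.4205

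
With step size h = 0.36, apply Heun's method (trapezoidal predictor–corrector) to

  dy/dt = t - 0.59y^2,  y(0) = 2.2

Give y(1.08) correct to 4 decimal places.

1.3375

Heun: k1 = f(t_n, y_n); k2 = f(t_n + h, y_n + h·k1); y_{n+1} = y_n + (h/2)·(k1 + k2).
t=0.000000, y=2.200000:
  k1 = f(0.000000, 2.200000) = -2.855600
  k2 = f(0.360000, 1.171984) = -0.450392
  y ← 2.200000 + (0.36/2)·(-2.855600 + (-0.450392)) = 1.604921
t=0.360000, y=1.604921:
  k1 = f(0.360000, 1.604921) = -1.159706
  k2 = f(0.720000, 1.187427) = -0.111890
  y ← 1.604921 + (0.36/2)·(-1.159706 + (-0.111890)) = 1.376034
t=0.720000, y=1.376034:
  k1 = f(0.720000, 1.376034) = -0.397147
  k2 = f(1.080000, 1.233061) = 0.182941
  y ← 1.376034 + (0.36/2)·(-0.397147 + 0.182941) = 1.337477
y(1.08) ≈ 1.3375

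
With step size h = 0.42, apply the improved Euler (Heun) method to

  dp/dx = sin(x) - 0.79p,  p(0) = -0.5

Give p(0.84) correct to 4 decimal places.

Heun: k1 = f(x_n, p_n); k2 = f(x_n + h, p_n + h·k1); p_{n+1} = p_n + (h/2)·(k1 + k2).
x=0.000000, p=-0.500000:
  k1 = f(0.000000, -0.500000) = 0.395000
  k2 = f(0.420000, -0.334100) = 0.671699
  p ← -0.500000 + (0.42/2)·(0.395000 + 0.671699) = -0.275993
x=0.420000, p=-0.275993:
  k1 = f(0.420000, -0.275993) = 0.625795
  k2 = f(0.840000, -0.013159) = 0.755039
  p ← -0.275993 + (0.42/2)·(0.625795 + 0.755039) = 0.013982
p(0.84) ≈ 0.0140

0.0140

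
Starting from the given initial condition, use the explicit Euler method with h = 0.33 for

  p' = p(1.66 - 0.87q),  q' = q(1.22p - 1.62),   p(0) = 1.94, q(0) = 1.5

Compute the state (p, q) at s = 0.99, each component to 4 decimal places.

1.8178, 3.3709

Euler on (p,q): p_{n+1} = p_n + h·p', q_{n+1} = q_n + h·q'.
0.000000: (1.940000, 1.500000); f=(0.688700, 1.120200) → (2.167271, 1.869666)
0.330000: (2.167271, 1.869666); f=(0.072366, 1.914670) → (2.191152, 2.501507)
0.660000: (2.191152, 2.501507); f=(-1.131316, 2.634601) → (1.817818, 3.370925)
(p(0.99), q(0.99)) ≈ (1.8178, 3.3709)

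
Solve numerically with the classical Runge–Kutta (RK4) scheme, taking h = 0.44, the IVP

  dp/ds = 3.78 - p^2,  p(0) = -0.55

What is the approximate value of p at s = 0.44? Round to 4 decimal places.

RK4: k1 = f(s_n, p_n); k2 = f(s_n + h/2, p_n + (h/2)·k1); k3 = f(s_n + h/2, p_n + (h/2)·k2); k4 = f(s_n + h, p_n + h·k3); p_{n+1} = p_n + (h/6)·(k1 + 2k2 + 2k3 + k4).
s=0.000000, p=-0.550000:
  k1 = f(0.000000, -0.550000) = 3.477500
  k2 = f(0.220000, 0.215050) = 3.733753
  k3 = f(0.220000, 0.271426) = 3.706328
  k4 = f(0.440000, 1.080784) = 2.611905
  p ← -0.550000 + (0.44/6)·(k1 + 2k2 + 2k3 + k4) = 0.987768
p(0.44) ≈ 0.9878

0.9878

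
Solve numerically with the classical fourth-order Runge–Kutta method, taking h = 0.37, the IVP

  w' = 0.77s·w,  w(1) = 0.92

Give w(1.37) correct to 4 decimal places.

1.2894

RK4: k1 = f(s_n, w_n); k2 = f(s_n + h/2, w_n + (h/2)·k1); k3 = f(s_n + h/2, w_n + (h/2)·k2); k4 = f(s_n + h, w_n + h·k3); w_{n+1} = w_n + (h/6)·(k1 + 2k2 + 2k3 + k4).
s=1.000000, w=0.920000:
  k1 = f(1.000000, 0.920000) = 0.708400
  k2 = f(1.185000, 1.051054) = 0.959034
  k3 = f(1.185000, 1.097421) = 1.001342
  k4 = f(1.370000, 1.290497) = 1.361345
  w ← 0.920000 + (0.37/6)·(k1 + 2k2 + 2k3 + k4) = 1.289414
w(1.37) ≈ 1.2894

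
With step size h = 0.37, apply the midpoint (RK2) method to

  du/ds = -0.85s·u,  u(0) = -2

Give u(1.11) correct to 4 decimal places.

-1.1694

Midpoint: k1 = f(s_n, u_n); k2 = f(s_n + h/2, u_n + (h/2)·k1); u_{n+1} = u_n + h·k2.
s=0.000000, u=-2.000000:
  k1 = f(0.000000, -2.000000) = 0.000000
  k2 = f(0.185000, -2.000000) = 0.314500
  u ← -2.000000 + 0.37·0.314500 = -1.883635
s=0.370000, u=-1.883635:
  k1 = f(0.370000, -1.883635) = 0.592403
  k2 = f(0.555000, -1.774040) = 0.836904
  u ← -1.883635 + 0.37·0.836904 = -1.573981
s=0.740000, u=-1.573981:
  k1 = f(0.740000, -1.573981) = 0.990034
  k2 = f(0.925000, -1.390824) = 1.093536
  u ← -1.573981 + 0.37·1.093536 = -1.169372
u(1.11) ≈ -1.1694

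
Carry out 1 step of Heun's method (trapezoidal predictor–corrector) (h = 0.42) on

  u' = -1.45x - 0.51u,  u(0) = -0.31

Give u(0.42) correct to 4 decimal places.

-0.3786

Heun: k1 = f(x_n, u_n); k2 = f(x_n + h, u_n + h·k1); u_{n+1} = u_n + (h/2)·(k1 + k2).
x=0.000000, u=-0.310000:
  k1 = f(0.000000, -0.310000) = 0.158100
  k2 = f(0.420000, -0.243598) = -0.484765
  u ← -0.310000 + (0.42/2)·(0.158100 + (-0.484765)) = -0.378600
u(0.42) ≈ -0.3786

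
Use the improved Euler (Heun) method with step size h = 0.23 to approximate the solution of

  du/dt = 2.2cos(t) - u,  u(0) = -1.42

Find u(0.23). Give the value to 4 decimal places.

Heun: k1 = f(t_n, u_n); k2 = f(t_n + h, u_n + h·k1); u_{n+1} = u_n + (h/2)·(k1 + k2).
t=0.000000, u=-1.420000:
  k1 = f(0.000000, -1.420000) = 3.620000
  k2 = f(0.230000, -0.587400) = 2.729466
  u ← -1.420000 + (0.23/2)·(3.620000 + 2.729466) = -0.689811
u(0.23) ≈ -0.6898

-0.6898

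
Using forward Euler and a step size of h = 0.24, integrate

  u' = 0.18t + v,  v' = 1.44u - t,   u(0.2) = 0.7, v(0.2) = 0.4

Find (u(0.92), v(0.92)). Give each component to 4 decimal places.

Euler on (u,v): u_{n+1} = u_n + h·u', v_{n+1} = v_n + h·v'.
0.200000: (0.700000, 0.400000); f=(0.436000, 0.808000) → (0.804640, 0.593920)
0.440000: (0.804640, 0.593920); f=(0.673120, 0.718682) → (0.966189, 0.766404)
0.680000: (0.966189, 0.766404); f=(0.888804, 0.711312) → (1.179502, 0.937118)
(u(0.92), v(0.92)) ≈ (1.1795, 0.9371)

1.1795, 0.9371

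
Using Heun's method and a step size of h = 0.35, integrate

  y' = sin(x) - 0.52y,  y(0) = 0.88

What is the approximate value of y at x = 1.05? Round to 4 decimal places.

0.9324

Heun: k1 = f(x_n, y_n); k2 = f(x_n + h, y_n + h·k1); y_{n+1} = y_n + (h/2)·(k1 + k2).
x=0.000000, y=0.880000:
  k1 = f(0.000000, 0.880000) = -0.457600
  k2 = f(0.350000, 0.719840) = -0.031419
  y ← 0.880000 + (0.35/2)·(-0.457600 + (-0.031419)) = 0.794422
x=0.350000, y=0.794422:
  k1 = f(0.350000, 0.794422) = -0.070201
  k2 = f(0.700000, 0.769851) = 0.243895
  y ← 0.794422 + (0.35/2)·(-0.070201 + 0.243895) = 0.824818
x=0.700000, y=0.824818:
  k1 = f(0.700000, 0.824818) = 0.215312
  k2 = f(1.050000, 0.900177) = 0.399331
  y ← 0.824818 + (0.35/2)·(0.215312 + 0.399331) = 0.932381
y(1.05) ≈ 0.9324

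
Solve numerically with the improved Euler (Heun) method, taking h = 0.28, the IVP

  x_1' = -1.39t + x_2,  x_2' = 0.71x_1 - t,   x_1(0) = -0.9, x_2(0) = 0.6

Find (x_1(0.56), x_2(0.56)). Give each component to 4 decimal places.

-0.8970, 0.1199

Heun on (x_1,x_2): k1 = f(t_n, state_n); k2 = f(t_n + h, state_n + h·k1); state_{n+1} = state_n + (h/2)·(k1 + k2).
0.000000: (-0.900000, 0.600000)
  k1 = (0.600000, -0.639000)
  predictor → (-0.732000, 0.421080)
  k2 = (0.031880, -0.799720)
  → (-0.811537, 0.398579)
0.280000: (-0.811537, 0.398579)
  k1 = (0.009379, -0.856191)
  predictor → (-0.808911, 0.158846)
  k2 = (-0.619554, -1.134327)
  → (-0.896961, 0.119907)
(x_1(0.56), x_2(0.56)) ≈ (-0.8970, 0.1199)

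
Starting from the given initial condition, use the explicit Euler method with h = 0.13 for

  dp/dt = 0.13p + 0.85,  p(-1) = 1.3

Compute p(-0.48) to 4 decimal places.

Euler: p_{n+1} = p_n + h·f(t_n, p_n).
t=-1.000000, p=1.300000: f=1.019000 → p ← 1.300000 + 0.13·1.019000 = 1.432470
t=-0.870000, p=1.432470: f=1.036221 → p ← 1.432470 + 0.13·1.036221 = 1.567179
t=-0.740000, p=1.567179: f=1.053733 → p ← 1.567179 + 0.13·1.053733 = 1.704164
t=-0.610000, p=1.704164: f=1.071541 → p ← 1.704164 + 0.13·1.071541 = 1.843464
p(-0.48) ≈ 1.8435

1.8435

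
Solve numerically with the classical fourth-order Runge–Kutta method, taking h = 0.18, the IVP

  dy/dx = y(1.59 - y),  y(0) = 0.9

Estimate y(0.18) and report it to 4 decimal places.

RK4: k1 = f(x_n, y_n); k2 = f(x_n + h/2, y_n + (h/2)·k1); k3 = f(x_n + h/2, y_n + (h/2)·k2); k4 = f(x_n + h, y_n + h·k3); y_{n+1} = y_n + (h/6)·(k1 + 2k2 + 2k3 + k4).
x=0.000000, y=0.900000:
  k1 = f(0.000000, 0.900000) = 0.621000
  k2 = f(0.090000, 0.955890) = 0.606139
  k3 = f(0.090000, 0.954553) = 0.606568
  k4 = f(0.180000, 1.009182) = 0.586151
  y ← 0.900000 + (0.18/6)·(k1 + 2k2 + 2k3 + k4) = 1.008977
y(0.18) ≈ 1.0090

1.0090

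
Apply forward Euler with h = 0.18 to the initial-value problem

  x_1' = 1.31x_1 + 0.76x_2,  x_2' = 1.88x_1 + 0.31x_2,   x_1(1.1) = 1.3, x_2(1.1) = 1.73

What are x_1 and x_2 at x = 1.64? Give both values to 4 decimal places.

Euler on (x_1,x_2): x_1_{n+1} = x_1_n + h·x_1', x_2_{n+1} = x_2_n + h·x_2'.
1.100000: (1.300000, 1.730000); f=(3.017800, 2.980300) → (1.843204, 2.266454)
1.280000: (1.843204, 2.266454); f=(4.137102, 4.167824) → (2.587882, 3.016662)
1.460000: (2.587882, 3.016662); f=(5.682789, 5.800384) → (3.610784, 4.060732)
(x_1(1.64), x_2(1.64)) ≈ (3.6108, 4.0607)

3.6108, 4.0607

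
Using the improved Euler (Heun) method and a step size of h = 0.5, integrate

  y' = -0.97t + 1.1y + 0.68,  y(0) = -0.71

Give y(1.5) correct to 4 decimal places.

-2.8931

Heun: k1 = f(t_n, y_n); k2 = f(t_n + h, y_n + h·k1); y_{n+1} = y_n + (h/2)·(k1 + k2).
t=0.000000, y=-0.710000:
  k1 = f(0.000000, -0.710000) = -0.101000
  k2 = f(0.500000, -0.760500) = -0.641550
  y ← -0.710000 + (0.5/2)·(-0.101000 + (-0.641550)) = -0.895637
t=0.500000, y=-0.895637:
  k1 = f(0.500000, -0.895637) = -0.790201
  k2 = f(1.000000, -1.290738) = -1.709812
  y ← -0.895637 + (0.5/2)·(-0.790201 + (-1.709812)) = -1.520641
t=1.000000, y=-1.520641:
  k1 = f(1.000000, -1.520641) = -1.962705
  k2 = f(1.500000, -2.501993) = -3.527193
  y ← -1.520641 + (0.5/2)·(-1.962705 + (-3.527193)) = -2.893115
y(1.5) ≈ -2.8931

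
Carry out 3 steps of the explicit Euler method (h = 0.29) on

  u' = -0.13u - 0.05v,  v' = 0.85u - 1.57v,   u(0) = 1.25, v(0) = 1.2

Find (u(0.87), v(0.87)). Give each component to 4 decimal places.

Euler on (u,v): u_{n+1} = u_n + h·u', v_{n+1} = v_n + h·v'.
0.000000: (1.250000, 1.200000); f=(-0.222500, -0.821500) → (1.185475, 0.961765)
0.290000: (1.185475, 0.961765); f=(-0.202200, -0.502317) → (1.126837, 0.816093)
0.580000: (1.126837, 0.816093); f=(-0.187293, -0.323455) → (1.072522, 0.722291)
(u(0.87), v(0.87)) ≈ (1.0725, 0.7223)

1.0725, 0.7223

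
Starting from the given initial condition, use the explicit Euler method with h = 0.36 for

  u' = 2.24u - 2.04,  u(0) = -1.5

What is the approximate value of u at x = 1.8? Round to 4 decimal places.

Euler: u_{n+1} = u_n + h·f(x_n, u_n).
x=0.000000, u=-1.500000: f=-5.400000 → u ← -1.500000 + 0.36·(-5.400000) = -3.444000
x=0.360000, u=-3.444000: f=-9.754560 → u ← -3.444000 + 0.36·(-9.754560) = -6.955642
x=0.720000, u=-6.955642: f=-17.620637 → u ← -6.955642 + 0.36·(-17.620637) = -13.299071
x=1.080000, u=-13.299071: f=-31.829919 → u ← -13.299071 + 0.36·(-31.829919) = -24.757842
x=1.440000, u=-24.757842: f=-57.497566 → u ← -24.757842 + 0.36·(-57.497566) = -45.456965
u(1.8) ≈ -45.4570

-45.4570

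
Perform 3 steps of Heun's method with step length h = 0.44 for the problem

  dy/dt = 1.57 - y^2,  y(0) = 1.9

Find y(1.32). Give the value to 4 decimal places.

Heun: k1 = f(t_n, y_n); k2 = f(t_n + h, y_n + h·k1); y_{n+1} = y_n + (h/2)·(k1 + k2).
t=0.000000, y=1.900000:
  k1 = f(0.000000, 1.900000) = -2.040000
  k2 = f(0.440000, 1.002400) = 0.565194
  y ← 1.900000 + (0.44/2)·(-2.040000 + 0.565194) = 1.575543
t=0.440000, y=1.575543:
  k1 = f(0.440000, 1.575543) = -0.912335
  k2 = f(0.880000, 1.174115) = 0.191453
  y ← 1.575543 + (0.44/2)·(-0.912335 + 0.191453) = 1.416949
t=0.880000, y=1.416949:
  k1 = f(0.880000, 1.416949) = -0.437744
  k2 = f(1.320000, 1.224341) = 0.070988
  y ← 1.416949 + (0.44/2)·(-0.437744 + 0.070988) = 1.336262
y(1.32) ≈ 1.3363

1.3363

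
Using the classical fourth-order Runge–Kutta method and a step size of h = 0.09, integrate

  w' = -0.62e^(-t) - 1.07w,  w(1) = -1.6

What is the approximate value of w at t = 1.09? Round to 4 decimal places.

-1.4718

RK4: k1 = f(t_n, w_n); k2 = f(t_n + h/2, w_n + (h/2)·k1); k3 = f(t_n + h/2, w_n + (h/2)·k2); k4 = f(t_n + h, w_n + h·k3); w_{n+1} = w_n + (h/6)·(k1 + 2k2 + 2k3 + k4).
t=1.000000, w=-1.600000:
  k1 = f(1.000000, -1.600000) = 1.483915
  k2 = f(1.045000, -1.533224) = 1.422501
  k3 = f(1.045000, -1.535987) = 1.425458
  k4 = f(1.090000, -1.471709) = 1.366274
  w ← -1.600000 + (0.09/6)·(k1 + 2k2 + 2k3 + k4) = -1.471808
w(1.09) ≈ -1.4718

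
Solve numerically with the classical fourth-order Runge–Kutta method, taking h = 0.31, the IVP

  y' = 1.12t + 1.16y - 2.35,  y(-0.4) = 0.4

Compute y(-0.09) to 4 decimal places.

RK4: k1 = f(t_n, y_n); k2 = f(t_n + h/2, y_n + (h/2)·k1); k3 = f(t_n + h/2, y_n + (h/2)·k2); k4 = f(t_n + h, y_n + h·k3); y_{n+1} = y_n + (h/6)·(k1 + 2k2 + 2k3 + k4).
t=-0.400000, y=0.400000:
  k1 = f(-0.400000, 0.400000) = -2.334000
  k2 = f(-0.245000, 0.038230) = -2.580053
  k3 = f(-0.245000, 0.000092) = -2.624294
  k4 = f(-0.090000, -0.413531) = -2.930496
  y ← 0.400000 + (0.31/6)·(k1 + 2k2 + 2k3 + k4) = -0.409781
y(-0.09) ≈ -0.4098

-0.4098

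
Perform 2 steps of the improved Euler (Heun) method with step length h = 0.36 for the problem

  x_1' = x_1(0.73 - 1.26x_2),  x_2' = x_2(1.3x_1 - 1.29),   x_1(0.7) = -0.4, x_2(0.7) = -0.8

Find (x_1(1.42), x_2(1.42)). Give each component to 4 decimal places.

-0.9476, -0.2206

Heun on (x_1,x_2): k1 = f(x_n, state_n); k2 = f(x_n + h, state_n + h·k1); state_{n+1} = state_n + (h/2)·(k1 + k2).
0.700000: (-0.400000, -0.800000)
  k1 = (-0.695200, 1.448000)
  predictor → (-0.650272, -0.278720)
  k2 = (-0.703066, 0.595166)
  → (-0.651688, -0.432230)
1.060000: (-0.651688, -0.432230)
  k1 = (-0.830648, 0.923760)
  predictor → (-0.950721, -0.099677)
  k2 = (-0.813430, 0.251777)
  → (-0.947622, -0.220634)
(x_1(1.42), x_2(1.42)) ≈ (-0.9476, -0.2206)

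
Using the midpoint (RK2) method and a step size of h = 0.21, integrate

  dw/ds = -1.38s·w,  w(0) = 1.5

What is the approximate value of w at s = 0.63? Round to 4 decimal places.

Midpoint: k1 = f(s_n, w_n); k2 = f(s_n + h/2, w_n + (h/2)·k1); w_{n+1} = w_n + h·k2.
s=0.000000, w=1.500000:
  k1 = f(0.000000, 1.500000) = 0.000000
  k2 = f(0.105000, 1.500000) = -0.217350
  w ← 1.500000 + 0.21·(-0.217350) = 1.454357
s=0.210000, w=1.454357:
  k1 = f(0.210000, 1.454357) = -0.421473
  k2 = f(0.315000, 1.410102) = -0.612971
  w ← 1.454357 + 0.21·(-0.612971) = 1.325633
s=0.420000, w=1.325633:
  k1 = f(0.420000, 1.325633) = -0.768337
  k2 = f(0.525000, 1.244957) = -0.901971
  w ← 1.325633 + 0.21·(-0.901971) = 1.136219
w(0.63) ≈ 1.1362

1.1362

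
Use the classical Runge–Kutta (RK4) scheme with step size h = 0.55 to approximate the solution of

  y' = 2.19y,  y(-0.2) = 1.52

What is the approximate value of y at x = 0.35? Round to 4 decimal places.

RK4: k1 = f(x_n, y_n); k2 = f(x_n + h/2, y_n + (h/2)·k1); k3 = f(x_n + h/2, y_n + (h/2)·k2); k4 = f(x_n + h, y_n + h·k3); y_{n+1} = y_n + (h/6)·(k1 + 2k2 + 2k3 + k4).
x=-0.200000, y=1.520000:
  k1 = f(-0.200000, 1.520000) = 3.328800
  k2 = f(0.075000, 2.435420) = 5.333570
  k3 = f(0.075000, 2.986732) = 6.540942
  k4 = f(0.350000, 5.117518) = 11.207365
  y ← 1.520000 + (0.55/6)·(k1 + 2k2 + 2k3 + k4) = 5.029476
y(0.35) ≈ 5.0295

5.0295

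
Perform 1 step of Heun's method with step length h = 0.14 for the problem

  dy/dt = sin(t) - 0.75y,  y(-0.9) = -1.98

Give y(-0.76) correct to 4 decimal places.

Heun: k1 = f(t_n, y_n); k2 = f(t_n + h, y_n + h·k1); y_{n+1} = y_n + (h/2)·(k1 + k2).
t=-0.900000, y=-1.980000:
  k1 = f(-0.900000, -1.980000) = 0.701673
  k2 = f(-0.760000, -1.881766) = 0.722403
  y ← -1.980000 + (0.14/2)·(0.701673 + 0.722403) = -1.880315
y(-0.76) ≈ -1.8803

-1.8803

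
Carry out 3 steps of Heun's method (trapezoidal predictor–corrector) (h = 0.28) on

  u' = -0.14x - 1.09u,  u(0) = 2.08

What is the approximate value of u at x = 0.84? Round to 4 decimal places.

0.8095

Heun: k1 = f(x_n, u_n); k2 = f(x_n + h, u_n + h·k1); u_{n+1} = u_n + (h/2)·(k1 + k2).
x=0.000000, u=2.080000:
  k1 = f(0.000000, 2.080000) = -2.267200
  k2 = f(0.280000, 1.445184) = -1.614451
  u ← 2.080000 + (0.28/2)·(-2.267200 + (-1.614451)) = 1.536569
x=0.280000, u=1.536569:
  k1 = f(0.280000, 1.536569) = -1.714060
  k2 = f(0.560000, 1.056632) = -1.230129
  u ← 1.536569 + (0.28/2)·(-1.714060 + (-1.230129)) = 1.124382
x=0.560000, u=1.124382:
  k1 = f(0.560000, 1.124382) = -1.303977
  k2 = f(0.840000, 0.759269) = -0.945203
  u ← 1.124382 + (0.28/2)·(-1.303977 + (-0.945203)) = 0.809497
u(0.84) ≈ 0.8095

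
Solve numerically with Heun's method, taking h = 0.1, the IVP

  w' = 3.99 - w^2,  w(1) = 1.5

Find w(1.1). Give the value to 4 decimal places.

1.6464

Heun: k1 = f(x_n, w_n); k2 = f(x_n + h, w_n + h·k1); w_{n+1} = w_n + (h/2)·(k1 + k2).
x=1.000000, w=1.500000:
  k1 = f(1.000000, 1.500000) = 1.740000
  k2 = f(1.100000, 1.674000) = 1.187724
  w ← 1.500000 + (0.1/2)·(1.740000 + 1.187724) = 1.646386
w(1.1) ≈ 1.6464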